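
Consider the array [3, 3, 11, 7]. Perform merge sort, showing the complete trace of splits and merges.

Merge sort trace:

Split: [3, 3, 11, 7] -> [3, 3] and [11, 7]
  Split: [3, 3] -> [3] and [3]
  Merge: [3] + [3] -> [3, 3]
  Split: [11, 7] -> [11] and [7]
  Merge: [11] + [7] -> [7, 11]
Merge: [3, 3] + [7, 11] -> [3, 3, 7, 11]

Final sorted array: [3, 3, 7, 11]

The merge sort proceeds by recursively splitting the array and merging sorted halves.
After all merges, the sorted array is [3, 3, 7, 11].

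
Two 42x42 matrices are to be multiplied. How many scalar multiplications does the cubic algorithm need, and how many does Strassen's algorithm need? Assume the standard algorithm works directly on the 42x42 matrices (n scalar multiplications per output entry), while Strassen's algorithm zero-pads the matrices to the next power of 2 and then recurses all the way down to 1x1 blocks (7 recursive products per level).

Matrix multiplication for 42x42 matrices:

Strassen's algorithm requires power-of-2 dimensions. Pad 42x42 to 64x64 (next power of 2).

Standard algorithm: 42^3 = 74088 multiplications
Strassen's algorithm: 7^(log2(64)) = 7^6 = 117649 multiplications
Difference: 74088 - 117649 = -43561 (Strassen uses MORE here due to padding overhead — for small or just-over-power-of-2 n, padding can outweigh the per-level savings)

Standard: 74088 multiplications (42^3). Strassen: 117649 multiplications (7^6, after padding to 64x64). Strassen reduces 8 recursive multiplications to 7 at each level.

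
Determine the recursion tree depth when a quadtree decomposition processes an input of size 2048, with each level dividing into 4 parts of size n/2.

For divide and conquer with division factor 2:

Problem sizes at each level:
Level 0: 2048
Level 1: 1024
Level 2: 512
Level 3: 256
Level 4: 128
Level 5: 64
Level 6: 32
Level 7: 16
Level 8: 8
Level 9: 4
Level 10: 2
Level 11: 1

The root is level 0 and the size-1 base case is level 11 (the tree spans levels 0 through 11, i.e. 12 levels counting the root), so the depth is the number of divisions: log_2(2048) = 11

The recursion tree depth is log_2(2048) = 11. At each level, the problem size is divided by 2, so it takes 11 divisions to reduce to a base case of size 1. The algorithm makes 4 recursive calls at each level.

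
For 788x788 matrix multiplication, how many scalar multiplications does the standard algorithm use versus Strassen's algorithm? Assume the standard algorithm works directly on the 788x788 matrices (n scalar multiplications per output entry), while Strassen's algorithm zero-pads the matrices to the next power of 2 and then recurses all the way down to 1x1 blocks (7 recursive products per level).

Matrix multiplication for 788x788 matrices:

Strassen's algorithm requires power-of-2 dimensions. Pad 788x788 to 1024x1024 (next power of 2).

Standard algorithm: 788^3 = 489303872 multiplications
Strassen's algorithm: 7^(log2(1024)) = 7^10 = 282475249 multiplications
Savings: 489303872 - 282475249 = 206828623 multiplications

Standard: 489303872 multiplications (788^3). Strassen: 282475249 multiplications (7^10, after padding to 1024x1024). Strassen reduces 8 recursive multiplications to 7 at each level.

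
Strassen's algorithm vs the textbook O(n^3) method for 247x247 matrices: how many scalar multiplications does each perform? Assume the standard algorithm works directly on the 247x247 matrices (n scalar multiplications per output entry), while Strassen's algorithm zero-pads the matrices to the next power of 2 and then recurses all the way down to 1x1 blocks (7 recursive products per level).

Matrix multiplication for 247x247 matrices:

Strassen's algorithm requires power-of-2 dimensions. Pad 247x247 to 256x256 (next power of 2).

Standard algorithm: 247^3 = 15069223 multiplications
Strassen's algorithm: 7^(log2(256)) = 7^8 = 5764801 multiplications
Savings: 15069223 - 5764801 = 9304422 multiplications

Standard: 15069223 multiplications (247^3). Strassen: 5764801 multiplications (7^8, after padding to 256x256). Strassen reduces 8 recursive multiplications to 7 at each level.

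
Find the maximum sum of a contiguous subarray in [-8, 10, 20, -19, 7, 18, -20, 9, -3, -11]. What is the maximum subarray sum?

Using Kadane's algorithm on [-8, 10, 20, -19, 7, 18, -20, 9, -3, -11]:

Scanning through the array:
Position 1 (value 10): max_ending_here = 10, max_so_far = 10
Position 2 (value 20): max_ending_here = 30, max_so_far = 30
Position 3 (value -19): max_ending_here = 11, max_so_far = 30
Position 4 (value 7): max_ending_here = 18, max_so_far = 30
Position 5 (value 18): max_ending_here = 36, max_so_far = 36
Position 6 (value -20): max_ending_here = 16, max_so_far = 36
Position 7 (value 9): max_ending_here = 25, max_so_far = 36
Position 8 (value -3): max_ending_here = 22, max_so_far = 36
Position 9 (value -11): max_ending_here = 11, max_so_far = 36

Maximum subarray: [10, 20, -19, 7, 18]
Maximum sum: 36

The maximum subarray is [10, 20, -19, 7, 18] with sum 36. This subarray runs from index 1 to index 5.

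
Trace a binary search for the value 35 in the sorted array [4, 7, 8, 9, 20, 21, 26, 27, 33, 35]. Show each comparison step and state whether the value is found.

Binary search for 35 in [4, 7, 8, 9, 20, 21, 26, 27, 33, 35]:

lo=0, hi=9, mid=4, arr[mid]=20 -> 20 < 35, search right half
lo=5, hi=9, mid=7, arr[mid]=27 -> 27 < 35, search right half
lo=8, hi=9, mid=8, arr[mid]=33 -> 33 < 35, search right half
lo=9, hi=9, mid=9, arr[mid]=35 -> Found target at index 9!

Binary search finds 35 at index 9 after 4 comparisons. The search repeatedly halves the search space by comparing with the middle element.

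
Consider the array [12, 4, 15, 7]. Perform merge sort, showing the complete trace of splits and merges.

Merge sort trace:

Split: [12, 4, 15, 7] -> [12, 4] and [15, 7]
  Split: [12, 4] -> [12] and [4]
  Merge: [12] + [4] -> [4, 12]
  Split: [15, 7] -> [15] and [7]
  Merge: [15] + [7] -> [7, 15]
Merge: [4, 12] + [7, 15] -> [4, 7, 12, 15]

Final sorted array: [4, 7, 12, 15]

The merge sort proceeds by recursively splitting the array and merging sorted halves.
After all merges, the sorted array is [4, 7, 12, 15].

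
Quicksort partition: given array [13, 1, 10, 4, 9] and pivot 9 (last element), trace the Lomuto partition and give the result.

Lomuto partition with pivot = 9:

Initial array: [13, 1, 10, 4, 9]

arr[0]=13 > 9: no swap
arr[1]=1 <= 9: swap with position 0, array becomes [1, 13, 10, 4, 9]
arr[2]=10 > 9: no swap
arr[3]=4 <= 9: swap with position 1, array becomes [1, 4, 10, 13, 9]

Place pivot at position 2: [1, 4, 9, 13, 10]
Pivot position: 2

After partitioning with pivot 9, the array becomes [1, 4, 9, 13, 10]. The pivot is placed at index 2. All elements to the left of the pivot are <= 9, and all elements to the right are > 9.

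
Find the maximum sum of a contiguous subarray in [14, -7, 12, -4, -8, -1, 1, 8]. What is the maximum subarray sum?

Using Kadane's algorithm on [14, -7, 12, -4, -8, -1, 1, 8]:

Scanning through the array:
Position 1 (value -7): max_ending_here = 7, max_so_far = 14
Position 2 (value 12): max_ending_here = 19, max_so_far = 19
Position 3 (value -4): max_ending_here = 15, max_so_far = 19
Position 4 (value -8): max_ending_here = 7, max_so_far = 19
Position 5 (value -1): max_ending_here = 6, max_so_far = 19
Position 6 (value 1): max_ending_here = 7, max_so_far = 19
Position 7 (value 8): max_ending_here = 15, max_so_far = 19

Maximum subarray: [14, -7, 12]
Maximum sum: 19

The maximum subarray is [14, -7, 12] with sum 19. This subarray runs from index 0 to index 2.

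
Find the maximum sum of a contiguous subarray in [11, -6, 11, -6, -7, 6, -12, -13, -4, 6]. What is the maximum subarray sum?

Using Kadane's algorithm on [11, -6, 11, -6, -7, 6, -12, -13, -4, 6]:

Scanning through the array:
Position 1 (value -6): max_ending_here = 5, max_so_far = 11
Position 2 (value 11): max_ending_here = 16, max_so_far = 16
Position 3 (value -6): max_ending_here = 10, max_so_far = 16
Position 4 (value -7): max_ending_here = 3, max_so_far = 16
Position 5 (value 6): max_ending_here = 9, max_so_far = 16
Position 6 (value -12): max_ending_here = -3, max_so_far = 16
Position 7 (value -13): max_ending_here = -13, max_so_far = 16
Position 8 (value -4): max_ending_here = -4, max_so_far = 16
Position 9 (value 6): max_ending_here = 6, max_so_far = 16

Maximum subarray: [11, -6, 11]
Maximum sum: 16

The maximum subarray is [11, -6, 11] with sum 16. This subarray runs from index 0 to index 2.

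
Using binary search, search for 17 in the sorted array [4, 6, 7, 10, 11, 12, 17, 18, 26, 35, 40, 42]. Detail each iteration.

Binary search for 17 in [4, 6, 7, 10, 11, 12, 17, 18, 26, 35, 40, 42]:

lo=0, hi=11, mid=5, arr[mid]=12 -> 12 < 17, search right half
lo=6, hi=11, mid=8, arr[mid]=26 -> 26 > 17, search left half
lo=6, hi=7, mid=6, arr[mid]=17 -> Found target at index 6!

Binary search finds 17 at index 6 after 3 comparisons. The search repeatedly halves the search space by comparing with the middle element.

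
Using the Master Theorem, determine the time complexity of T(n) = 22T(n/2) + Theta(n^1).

Master Theorem for T(n) = 22T(n/2) + O(n^1):

a = 22, b = 2, c = 1
log_b(a) = log_2(22) = 4.4594

Case 1: c = 1 < log_2(22) = 4.4594
T(n) = O(n^(log_2 22))

For T(n) = 22T(n/2) + O(n^1): log_2(22) = 4.4594. This is Case 1 of the Master Theorem (c < log_b(a), work dominated by leaves), giving O(n^(log_2 22)).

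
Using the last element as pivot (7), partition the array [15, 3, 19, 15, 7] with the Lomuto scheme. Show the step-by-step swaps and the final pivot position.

Lomuto partition with pivot = 7:

Initial array: [15, 3, 19, 15, 7]

arr[0]=15 > 7: no swap
arr[1]=3 <= 7: swap with position 0, array becomes [3, 15, 19, 15, 7]
arr[2]=19 > 7: no swap
arr[3]=15 > 7: no swap

Place pivot at position 1: [3, 7, 19, 15, 15]
Pivot position: 1

After partitioning with pivot 7, the array becomes [3, 7, 19, 15, 15]. The pivot is placed at index 1. All elements to the left of the pivot are <= 7, and all elements to the right are > 7.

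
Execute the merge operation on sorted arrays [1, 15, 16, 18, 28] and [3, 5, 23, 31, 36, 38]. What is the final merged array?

Merging process:

Compare 1 vs 3: take 1 from left. Merged: [1]
Compare 15 vs 3: take 3 from right. Merged: [1, 3]
Compare 15 vs 5: take 5 from right. Merged: [1, 3, 5]
Compare 15 vs 23: take 15 from left. Merged: [1, 3, 5, 15]
Compare 16 vs 23: take 16 from left. Merged: [1, 3, 5, 15, 16]
Compare 18 vs 23: take 18 from left. Merged: [1, 3, 5, 15, 16, 18]
Compare 28 vs 23: take 23 from right. Merged: [1, 3, 5, 15, 16, 18, 23]
Compare 28 vs 31: take 28 from left. Merged: [1, 3, 5, 15, 16, 18, 23, 28]
Append remaining from right: [31, 36, 38]. Merged: [1, 3, 5, 15, 16, 18, 23, 28, 31, 36, 38]

Final merged array: [1, 3, 5, 15, 16, 18, 23, 28, 31, 36, 38]
Total comparisons: 8

The merged array is [1, 3, 5, 15, 16, 18, 23, 28, 31, 36, 38], requiring 8 comparisons. The merge step runs in O(n) time where n is the total number of elements.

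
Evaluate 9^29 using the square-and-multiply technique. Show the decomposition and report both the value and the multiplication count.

Computing 9^29 by squaring (build up from 9^1; each line after the first costs one multiplication):

9^1 = 9
9^2 = (9^1)^2 = 9^2 = 81
9^3 = 9 * 9^2 = 9 * 81 = 729
9^6 = (9^3)^2 = 729^2 = 531441
9^7 = 9 * 9^6 = 9 * 531441 = 4782969
9^14 = (9^7)^2 = 4782969^2 = 22876792454961
9^28 = (9^14)^2 = 22876792454961^2 = 523347633027360537213511521
9^29 = 9 * 9^28 = 9 * 523347633027360537213511521 = 4710128697246244834921603689

Result: 4710128697246244834921603689
Multiplications needed: 7 (7 lines after 9^1)

9^29 = 4710128697246244834921603689. Using exponentiation by squaring, this requires 7 multiplications. The key idea: if the exponent is even, square the half-power; if odd, multiply by the base once.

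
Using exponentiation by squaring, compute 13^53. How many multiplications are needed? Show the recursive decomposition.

Computing 13^53 by squaring (build up from 13^1; each line after the first costs one multiplication):

13^1 = 13
13^2 = (13^1)^2 = 13^2 = 169
13^3 = 13 * 13^2 = 13 * 169 = 2197
13^6 = (13^3)^2 = 2197^2 = 4826809
13^12 = (13^6)^2 = 4826809^2 = 23298085122481
13^13 = 13 * 13^12 = 13 * 23298085122481 = 302875106592253
13^26 = (13^13)^2 = 302875106592253^2 = 91733330193268616658399616009
13^52 = (13^26)^2 = 91733330193268616658399616009^2 = 8415003868347247618489696679505181495471801448798649088081
13^53 = 13 * 13^52 = 13 * 8415003868347247618489696679505181495471801448798649088081 = 109395050288514219040366056833567359441133418834382438145053

Result: 109395050288514219040366056833567359441133418834382438145053
Multiplications needed: 8 (8 lines after 13^1)

13^53 = 109395050288514219040366056833567359441133418834382438145053. Using exponentiation by squaring, this requires 8 multiplications. The key idea: if the exponent is even, square the half-power; if odd, multiply by the base once.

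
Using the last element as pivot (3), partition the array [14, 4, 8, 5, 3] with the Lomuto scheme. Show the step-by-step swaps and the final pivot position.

Lomuto partition with pivot = 3:

Initial array: [14, 4, 8, 5, 3]

arr[0]=14 > 3: no swap
arr[1]=4 > 3: no swap
arr[2]=8 > 3: no swap
arr[3]=5 > 3: no swap

Place pivot at position 0: [3, 4, 8, 5, 14]
Pivot position: 0

After partitioning with pivot 3, the array becomes [3, 4, 8, 5, 14]. The pivot is placed at index 0. All elements to the left of the pivot are <= 3, and all elements to the right are > 3.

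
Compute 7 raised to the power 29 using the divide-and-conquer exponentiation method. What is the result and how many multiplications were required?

Computing 7^29 by squaring (build up from 7^1; each line after the first costs one multiplication):

7^1 = 7
7^2 = (7^1)^2 = 7^2 = 49
7^3 = 7 * 7^2 = 7 * 49 = 343
7^6 = (7^3)^2 = 343^2 = 117649
7^7 = 7 * 7^6 = 7 * 117649 = 823543
7^14 = (7^7)^2 = 823543^2 = 678223072849
7^28 = (7^14)^2 = 678223072849^2 = 459986536544739960976801
7^29 = 7 * 7^28 = 7 * 459986536544739960976801 = 3219905755813179726837607

Result: 3219905755813179726837607
Multiplications needed: 7 (7 lines after 7^1)

7^29 = 3219905755813179726837607. Using exponentiation by squaring, this requires 7 multiplications. The key idea: if the exponent is even, square the half-power; if odd, multiply by the base once.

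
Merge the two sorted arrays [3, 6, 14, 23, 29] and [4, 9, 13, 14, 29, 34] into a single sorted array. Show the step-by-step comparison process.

Merging process:

Compare 3 vs 4: take 3 from left. Merged: [3]
Compare 6 vs 4: take 4 from right. Merged: [3, 4]
Compare 6 vs 9: take 6 from left. Merged: [3, 4, 6]
Compare 14 vs 9: take 9 from right. Merged: [3, 4, 6, 9]
Compare 14 vs 13: take 13 from right. Merged: [3, 4, 6, 9, 13]
Compare 14 vs 14: take 14 from left. Merged: [3, 4, 6, 9, 13, 14]
Compare 23 vs 14: take 14 from right. Merged: [3, 4, 6, 9, 13, 14, 14]
Compare 23 vs 29: take 23 from left. Merged: [3, 4, 6, 9, 13, 14, 14, 23]
Compare 29 vs 29: take 29 from left. Merged: [3, 4, 6, 9, 13, 14, 14, 23, 29]
Append remaining from right: [29, 34]. Merged: [3, 4, 6, 9, 13, 14, 14, 23, 29, 29, 34]

Final merged array: [3, 4, 6, 9, 13, 14, 14, 23, 29, 29, 34]
Total comparisons: 9

The merged array is [3, 4, 6, 9, 13, 14, 14, 23, 29, 29, 34], requiring 9 comparisons. The merge step runs in O(n) time where n is the total number of elements.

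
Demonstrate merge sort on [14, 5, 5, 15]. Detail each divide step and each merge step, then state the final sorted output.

Merge sort trace:

Split: [14, 5, 5, 15] -> [14, 5] and [5, 15]
  Split: [14, 5] -> [14] and [5]
  Merge: [14] + [5] -> [5, 14]
  Split: [5, 15] -> [5] and [15]
  Merge: [5] + [15] -> [5, 15]
Merge: [5, 14] + [5, 15] -> [5, 5, 14, 15]

Final sorted array: [5, 5, 14, 15]

The merge sort proceeds by recursively splitting the array and merging sorted halves.
After all merges, the sorted array is [5, 5, 14, 15].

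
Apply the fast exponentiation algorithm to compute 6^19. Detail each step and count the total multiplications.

Computing 6^19 by squaring (build up from 6^1; each line after the first costs one multiplication):

6^1 = 6
6^2 = (6^1)^2 = 6^2 = 36
6^4 = (6^2)^2 = 36^2 = 1296
6^8 = (6^4)^2 = 1296^2 = 1679616
6^9 = 6 * 6^8 = 6 * 1679616 = 10077696
6^18 = (6^9)^2 = 10077696^2 = 101559956668416
6^19 = 6 * 6^18 = 6 * 101559956668416 = 609359740010496

Result: 609359740010496
Multiplications needed: 6 (6 lines after 6^1)

6^19 = 609359740010496. Using exponentiation by squaring, this requires 6 multiplications. The key idea: if the exponent is even, square the half-power; if odd, multiply by the base once.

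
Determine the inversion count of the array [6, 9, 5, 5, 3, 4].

Finding inversions in [6, 9, 5, 5, 3, 4]:

(0, 2): arr[0]=6 > arr[2]=5
(0, 3): arr[0]=6 > arr[3]=5
(0, 4): arr[0]=6 > arr[4]=3
(0, 5): arr[0]=6 > arr[5]=4
(1, 2): arr[1]=9 > arr[2]=5
(1, 3): arr[1]=9 > arr[3]=5
(1, 4): arr[1]=9 > arr[4]=3
(1, 5): arr[1]=9 > arr[5]=4
(2, 4): arr[2]=5 > arr[4]=3
(2, 5): arr[2]=5 > arr[5]=4
(3, 4): arr[3]=5 > arr[4]=3
(3, 5): arr[3]=5 > arr[5]=4

Total inversions: 12

The array has 12 inversion(s): (0,2), (0,3), (0,4), (0,5), (1,2), (1,3), (1,4), (1,5), (2,4), (2,5), (3,4), (3,5). Each pair (i,j) satisfies i < j and arr[i] > arr[j].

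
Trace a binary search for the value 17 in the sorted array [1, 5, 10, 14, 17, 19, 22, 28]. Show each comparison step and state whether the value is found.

Binary search for 17 in [1, 5, 10, 14, 17, 19, 22, 28]:

lo=0, hi=7, mid=3, arr[mid]=14 -> 14 < 17, search right half
lo=4, hi=7, mid=5, arr[mid]=19 -> 19 > 17, search left half
lo=4, hi=4, mid=4, arr[mid]=17 -> Found target at index 4!

Binary search finds 17 at index 4 after 3 comparisons. The search repeatedly halves the search space by comparing with the middle element.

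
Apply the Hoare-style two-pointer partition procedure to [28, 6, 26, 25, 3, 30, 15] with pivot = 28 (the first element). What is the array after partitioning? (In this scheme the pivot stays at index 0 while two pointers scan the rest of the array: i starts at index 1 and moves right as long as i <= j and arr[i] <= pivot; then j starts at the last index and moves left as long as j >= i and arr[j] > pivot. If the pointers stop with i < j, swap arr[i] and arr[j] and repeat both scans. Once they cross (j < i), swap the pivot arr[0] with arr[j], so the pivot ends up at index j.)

Hoare-style two-pointer partition with pivot = 28:

Initial array: [28, 6, 26, 25, 3, 30, 15]

Pointers start at i = 1, j = 6.
i stops at index 5 (arr[5]=30 > 28), j stops at index 6 (arr[6]=15 <= 28): swap arr[5] and arr[6], array becomes [28, 6, 26, 25, 3, 15, 30]
i ends at 6, j ends at 5: the pointers have crossed (j < i), so scanning stops.

Swap pivot arr[0] with arr[5] to place pivot at position 5: [15, 6, 26, 25, 3, 28, 30]
Pivot position: 5

After partitioning with pivot 28, the array becomes [15, 6, 26, 25, 3, 28, 30]. The pivot is placed at index 5. All elements to the left of the pivot are <= 28, and all elements to the right are > 28.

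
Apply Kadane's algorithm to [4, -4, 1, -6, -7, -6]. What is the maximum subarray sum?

Using Kadane's algorithm on [4, -4, 1, -6, -7, -6]:

Scanning through the array:
Position 1 (value -4): max_ending_here = 0, max_so_far = 4
Position 2 (value 1): max_ending_here = 1, max_so_far = 4
Position 3 (value -6): max_ending_here = -5, max_so_far = 4
Position 4 (value -7): max_ending_here = -7, max_so_far = 4
Position 5 (value -6): max_ending_here = -6, max_so_far = 4

Maximum subarray: [4]
Maximum sum: 4

The maximum subarray is [4] with sum 4. This subarray runs from index 0 to index 0.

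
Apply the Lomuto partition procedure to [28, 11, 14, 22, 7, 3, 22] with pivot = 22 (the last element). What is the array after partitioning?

Lomuto partition with pivot = 22:

Initial array: [28, 11, 14, 22, 7, 3, 22]

arr[0]=28 > 22: no swap
arr[1]=11 <= 22: swap with position 0, array becomes [11, 28, 14, 22, 7, 3, 22]
arr[2]=14 <= 22: swap with position 1, array becomes [11, 14, 28, 22, 7, 3, 22]
arr[3]=22 <= 22: swap with position 2, array becomes [11, 14, 22, 28, 7, 3, 22]
arr[4]=7 <= 22: swap with position 3, array becomes [11, 14, 22, 7, 28, 3, 22]
arr[5]=3 <= 22: swap with position 4, array becomes [11, 14, 22, 7, 3, 28, 22]

Place pivot at position 5: [11, 14, 22, 7, 3, 22, 28]
Pivot position: 5

After partitioning with pivot 22, the array becomes [11, 14, 22, 7, 3, 22, 28]. The pivot is placed at index 5. All elements to the left of the pivot are <= 22, and all elements to the right are > 22.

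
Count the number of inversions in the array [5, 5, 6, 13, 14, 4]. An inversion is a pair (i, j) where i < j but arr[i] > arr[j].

Finding inversions in [5, 5, 6, 13, 14, 4]:

(0, 5): arr[0]=5 > arr[5]=4
(1, 5): arr[1]=5 > arr[5]=4
(2, 5): arr[2]=6 > arr[5]=4
(3, 5): arr[3]=13 > arr[5]=4
(4, 5): arr[4]=14 > arr[5]=4

Total inversions: 5

The array has 5 inversion(s): (0,5), (1,5), (2,5), (3,5), (4,5). Each pair (i,j) satisfies i < j and arr[i] > arr[j].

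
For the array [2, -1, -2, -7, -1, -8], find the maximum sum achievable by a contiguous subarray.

Using Kadane's algorithm on [2, -1, -2, -7, -1, -8]:

Scanning through the array:
Position 1 (value -1): max_ending_here = 1, max_so_far = 2
Position 2 (value -2): max_ending_here = -1, max_so_far = 2
Position 3 (value -7): max_ending_here = -7, max_so_far = 2
Position 4 (value -1): max_ending_here = -1, max_so_far = 2
Position 5 (value -8): max_ending_here = -8, max_so_far = 2

Maximum subarray: [2]
Maximum sum: 2

The maximum subarray is [2] with sum 2. This subarray runs from index 0 to index 0.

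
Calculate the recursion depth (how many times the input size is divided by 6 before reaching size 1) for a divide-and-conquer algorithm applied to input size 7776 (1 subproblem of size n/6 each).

For divide and conquer with division factor 6:

Problem sizes at each level:
Level 0: 7776
Level 1: 1296
Level 2: 216
Level 3: 36
Level 4: 6
Level 5: 1

The root is level 0 and the size-1 base case is level 5 (the tree spans levels 0 through 5, i.e. 6 levels counting the root), so the depth is the number of divisions: log_6(7776) = 5

The recursion tree depth is log_6(7776) = 5. At each level, the problem size is divided by 6, so it takes 5 divisions to reduce to a base case of size 1. The algorithm makes 1 recursive call at each level.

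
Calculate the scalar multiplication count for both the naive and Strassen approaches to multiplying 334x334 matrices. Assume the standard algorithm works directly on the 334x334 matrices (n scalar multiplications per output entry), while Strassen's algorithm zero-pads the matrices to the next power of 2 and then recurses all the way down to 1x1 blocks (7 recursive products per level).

Matrix multiplication for 334x334 matrices:

Strassen's algorithm requires power-of-2 dimensions. Pad 334x334 to 512x512 (next power of 2).

Standard algorithm: 334^3 = 37259704 multiplications
Strassen's algorithm: 7^(log2(512)) = 7^9 = 40353607 multiplications
Difference: 37259704 - 40353607 = -3093903 (Strassen uses MORE here due to padding overhead — for small or just-over-power-of-2 n, padding can outweigh the per-level savings)

Standard: 37259704 multiplications (334^3). Strassen: 40353607 multiplications (7^9, after padding to 512x512). Strassen reduces 8 recursive multiplications to 7 at each level.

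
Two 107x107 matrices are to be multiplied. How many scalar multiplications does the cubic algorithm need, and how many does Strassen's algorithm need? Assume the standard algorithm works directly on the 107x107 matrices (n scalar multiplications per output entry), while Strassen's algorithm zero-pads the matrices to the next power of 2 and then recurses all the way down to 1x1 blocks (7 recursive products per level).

Matrix multiplication for 107x107 matrices:

Strassen's algorithm requires power-of-2 dimensions. Pad 107x107 to 128x128 (next power of 2).

Standard algorithm: 107^3 = 1225043 multiplications
Strassen's algorithm: 7^(log2(128)) = 7^7 = 823543 multiplications
Savings: 1225043 - 823543 = 401500 multiplications

Standard: 1225043 multiplications (107^3). Strassen: 823543 multiplications (7^7, after padding to 128x128). Strassen reduces 8 recursive multiplications to 7 at each level.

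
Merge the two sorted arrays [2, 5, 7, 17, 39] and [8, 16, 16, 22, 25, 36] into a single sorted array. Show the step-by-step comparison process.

Merging process:

Compare 2 vs 8: take 2 from left. Merged: [2]
Compare 5 vs 8: take 5 from left. Merged: [2, 5]
Compare 7 vs 8: take 7 from left. Merged: [2, 5, 7]
Compare 17 vs 8: take 8 from right. Merged: [2, 5, 7, 8]
Compare 17 vs 16: take 16 from right. Merged: [2, 5, 7, 8, 16]
Compare 17 vs 16: take 16 from right. Merged: [2, 5, 7, 8, 16, 16]
Compare 17 vs 22: take 17 from left. Merged: [2, 5, 7, 8, 16, 16, 17]
Compare 39 vs 22: take 22 from right. Merged: [2, 5, 7, 8, 16, 16, 17, 22]
Compare 39 vs 25: take 25 from right. Merged: [2, 5, 7, 8, 16, 16, 17, 22, 25]
Compare 39 vs 36: take 36 from right. Merged: [2, 5, 7, 8, 16, 16, 17, 22, 25, 36]
Append remaining from left: [39]. Merged: [2, 5, 7, 8, 16, 16, 17, 22, 25, 36, 39]

Final merged array: [2, 5, 7, 8, 16, 16, 17, 22, 25, 36, 39]
Total comparisons: 10

The merged array is [2, 5, 7, 8, 16, 16, 17, 22, 25, 36, 39], requiring 10 comparisons. The merge step runs in O(n) time where n is the total number of elements.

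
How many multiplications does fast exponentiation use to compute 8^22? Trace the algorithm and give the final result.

Computing 8^22 by squaring (build up from 8^1; each line after the first costs one multiplication):

8^1 = 8
8^2 = (8^1)^2 = 8^2 = 64
8^4 = (8^2)^2 = 64^2 = 4096
8^5 = 8 * 8^4 = 8 * 4096 = 32768
8^10 = (8^5)^2 = 32768^2 = 1073741824
8^11 = 8 * 8^10 = 8 * 1073741824 = 8589934592
8^22 = (8^11)^2 = 8589934592^2 = 73786976294838206464

Result: 73786976294838206464
Multiplications needed: 6 (6 lines after 8^1)

8^22 = 73786976294838206464. Using exponentiation by squaring, this requires 6 multiplications. The key idea: if the exponent is even, square the half-power; if odd, multiply by the base once.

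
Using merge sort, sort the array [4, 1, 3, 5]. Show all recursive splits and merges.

Merge sort trace:

Split: [4, 1, 3, 5] -> [4, 1] and [3, 5]
  Split: [4, 1] -> [4] and [1]
  Merge: [4] + [1] -> [1, 4]
  Split: [3, 5] -> [3] and [5]
  Merge: [3] + [5] -> [3, 5]
Merge: [1, 4] + [3, 5] -> [1, 3, 4, 5]

Final sorted array: [1, 3, 4, 5]

The merge sort proceeds by recursively splitting the array and merging sorted halves.
After all merges, the sorted array is [1, 3, 4, 5].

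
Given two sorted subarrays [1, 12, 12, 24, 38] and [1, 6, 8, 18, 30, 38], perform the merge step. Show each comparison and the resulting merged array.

Merging process:

Compare 1 vs 1: take 1 from left. Merged: [1]
Compare 12 vs 1: take 1 from right. Merged: [1, 1]
Compare 12 vs 6: take 6 from right. Merged: [1, 1, 6]
Compare 12 vs 8: take 8 from right. Merged: [1, 1, 6, 8]
Compare 12 vs 18: take 12 from left. Merged: [1, 1, 6, 8, 12]
Compare 12 vs 18: take 12 from left. Merged: [1, 1, 6, 8, 12, 12]
Compare 24 vs 18: take 18 from right. Merged: [1, 1, 6, 8, 12, 12, 18]
Compare 24 vs 30: take 24 from left. Merged: [1, 1, 6, 8, 12, 12, 18, 24]
Compare 38 vs 30: take 30 from right. Merged: [1, 1, 6, 8, 12, 12, 18, 24, 30]
Compare 38 vs 38: take 38 from left. Merged: [1, 1, 6, 8, 12, 12, 18, 24, 30, 38]
Append remaining from right: [38]. Merged: [1, 1, 6, 8, 12, 12, 18, 24, 30, 38, 38]

Final merged array: [1, 1, 6, 8, 12, 12, 18, 24, 30, 38, 38]
Total comparisons: 10

The merged array is [1, 1, 6, 8, 12, 12, 18, 24, 30, 38, 38], requiring 10 comparisons. The merge step runs in O(n) time where n is the total number of elements.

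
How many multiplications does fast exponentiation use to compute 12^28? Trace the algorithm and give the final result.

Computing 12^28 by squaring (build up from 12^1; each line after the first costs one multiplication):

12^1 = 12
12^2 = (12^1)^2 = 12^2 = 144
12^3 = 12 * 12^2 = 12 * 144 = 1728
12^6 = (12^3)^2 = 1728^2 = 2985984
12^7 = 12 * 12^6 = 12 * 2985984 = 35831808
12^14 = (12^7)^2 = 35831808^2 = 1283918464548864
12^28 = (12^14)^2 = 1283918464548864^2 = 1648446623609512543951043690496

Result: 1648446623609512543951043690496
Multiplications needed: 6 (6 lines after 12^1)

12^28 = 1648446623609512543951043690496. Using exponentiation by squaring, this requires 6 multiplications. The key idea: if the exponent is even, square the half-power; if odd, multiply by the base once.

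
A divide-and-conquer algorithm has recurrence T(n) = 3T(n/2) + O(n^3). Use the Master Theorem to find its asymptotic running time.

Master Theorem for T(n) = 3T(n/2) + O(n^3):

a = 3, b = 2, c = 3
log_b(a) = log_2(3) = 1.5850

Case 3: c = 3 > log_2(3) = 1.5850
T(n) = O(n^3) = O(n^3)

For T(n) = 3T(n/2) + O(n^3): log_2(3) = 1.5850. This is Case 3 of the Master Theorem (c > log_b(a), work dominated by root), giving O(n^3).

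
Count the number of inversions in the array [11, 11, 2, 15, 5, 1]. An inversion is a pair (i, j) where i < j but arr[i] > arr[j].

Finding inversions in [11, 11, 2, 15, 5, 1]:

(0, 2): arr[0]=11 > arr[2]=2
(0, 4): arr[0]=11 > arr[4]=5
(0, 5): arr[0]=11 > arr[5]=1
(1, 2): arr[1]=11 > arr[2]=2
(1, 4): arr[1]=11 > arr[4]=5
(1, 5): arr[1]=11 > arr[5]=1
(2, 5): arr[2]=2 > arr[5]=1
(3, 4): arr[3]=15 > arr[4]=5
(3, 5): arr[3]=15 > arr[5]=1
(4, 5): arr[4]=5 > arr[5]=1

Total inversions: 10

The array has 10 inversion(s): (0,2), (0,4), (0,5), (1,2), (1,4), (1,5), (2,5), (3,4), (3,5), (4,5). Each pair (i,j) satisfies i < j and arr[i] > arr[j].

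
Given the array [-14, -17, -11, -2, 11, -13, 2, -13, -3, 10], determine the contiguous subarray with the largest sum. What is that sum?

Using Kadane's algorithm on [-14, -17, -11, -2, 11, -13, 2, -13, -3, 10]:

Scanning through the array:
Position 1 (value -17): max_ending_here = -17, max_so_far = -14
Position 2 (value -11): max_ending_here = -11, max_so_far = -11
Position 3 (value -2): max_ending_here = -2, max_so_far = -2
Position 4 (value 11): max_ending_here = 11, max_so_far = 11
Position 5 (value -13): max_ending_here = -2, max_so_far = 11
Position 6 (value 2): max_ending_here = 2, max_so_far = 11
Position 7 (value -13): max_ending_here = -11, max_so_far = 11
Position 8 (value -3): max_ending_here = -3, max_so_far = 11
Position 9 (value 10): max_ending_here = 10, max_so_far = 11

Maximum subarray: [11]
Maximum sum: 11

The maximum subarray is [11] with sum 11. This subarray runs from index 4 to index 4.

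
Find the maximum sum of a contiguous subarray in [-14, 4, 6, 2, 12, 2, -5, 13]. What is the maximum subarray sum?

Using Kadane's algorithm on [-14, 4, 6, 2, 12, 2, -5, 13]:

Scanning through the array:
Position 1 (value 4): max_ending_here = 4, max_so_far = 4
Position 2 (value 6): max_ending_here = 10, max_so_far = 10
Position 3 (value 2): max_ending_here = 12, max_so_far = 12
Position 4 (value 12): max_ending_here = 24, max_so_far = 24
Position 5 (value 2): max_ending_here = 26, max_so_far = 26
Position 6 (value -5): max_ending_here = 21, max_so_far = 26
Position 7 (value 13): max_ending_here = 34, max_so_far = 34

Maximum subarray: [4, 6, 2, 12, 2, -5, 13]
Maximum sum: 34

The maximum subarray is [4, 6, 2, 12, 2, -5, 13] with sum 34. This subarray runs from index 1 to index 7.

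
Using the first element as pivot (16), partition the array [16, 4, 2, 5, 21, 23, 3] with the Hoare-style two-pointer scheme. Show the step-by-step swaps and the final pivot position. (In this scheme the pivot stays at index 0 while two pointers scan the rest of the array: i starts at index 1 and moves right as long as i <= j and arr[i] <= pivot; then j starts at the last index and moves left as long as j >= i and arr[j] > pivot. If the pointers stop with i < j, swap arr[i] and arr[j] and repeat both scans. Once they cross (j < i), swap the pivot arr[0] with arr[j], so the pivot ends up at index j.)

Hoare-style two-pointer partition with pivot = 16:

Initial array: [16, 4, 2, 5, 21, 23, 3]

Pointers start at i = 1, j = 6.
i stops at index 4 (arr[4]=21 > 16), j stops at index 6 (arr[6]=3 <= 16): swap arr[4] and arr[6], array becomes [16, 4, 2, 5, 3, 23, 21]
i ends at 5, j ends at 4: the pointers have crossed (j < i), so scanning stops.

Swap pivot arr[0] with arr[4] to place pivot at position 4: [3, 4, 2, 5, 16, 23, 21]
Pivot position: 4

After partitioning with pivot 16, the array becomes [3, 4, 2, 5, 16, 23, 21]. The pivot is placed at index 4. All elements to the left of the pivot are <= 16, and all elements to the right are > 16.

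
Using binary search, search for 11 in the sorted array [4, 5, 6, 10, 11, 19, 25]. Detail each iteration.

Binary search for 11 in [4, 5, 6, 10, 11, 19, 25]:

lo=0, hi=6, mid=3, arr[mid]=10 -> 10 < 11, search right half
lo=4, hi=6, mid=5, arr[mid]=19 -> 19 > 11, search left half
lo=4, hi=4, mid=4, arr[mid]=11 -> Found target at index 4!

Binary search finds 11 at index 4 after 3 comparisons. The search repeatedly halves the search space by comparing with the middle element.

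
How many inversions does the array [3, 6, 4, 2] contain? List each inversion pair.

Finding inversions in [3, 6, 4, 2]:

(0, 3): arr[0]=3 > arr[3]=2
(1, 2): arr[1]=6 > arr[2]=4
(1, 3): arr[1]=6 > arr[3]=2
(2, 3): arr[2]=4 > arr[3]=2

Total inversions: 4

The array has 4 inversion(s): (0,3), (1,2), (1,3), (2,3). Each pair (i,j) satisfies i < j and arr[i] > arr[j].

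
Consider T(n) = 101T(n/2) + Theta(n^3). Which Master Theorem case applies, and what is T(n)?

Master Theorem for T(n) = 101T(n/2) + O(n^3):

a = 101, b = 2, c = 3
log_b(a) = log_2(101) = 6.6582

Case 1: c = 3 < log_2(101) = 6.6582
T(n) = O(n^(log_2 101))

For T(n) = 101T(n/2) + O(n^3): log_2(101) = 6.6582. This is Case 1 of the Master Theorem (c < log_b(a), work dominated by leaves), giving O(n^(log_2 101)).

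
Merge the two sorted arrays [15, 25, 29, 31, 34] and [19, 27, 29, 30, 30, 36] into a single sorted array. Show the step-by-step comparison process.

Merging process:

Compare 15 vs 19: take 15 from left. Merged: [15]
Compare 25 vs 19: take 19 from right. Merged: [15, 19]
Compare 25 vs 27: take 25 from left. Merged: [15, 19, 25]
Compare 29 vs 27: take 27 from right. Merged: [15, 19, 25, 27]
Compare 29 vs 29: take 29 from left. Merged: [15, 19, 25, 27, 29]
Compare 31 vs 29: take 29 from right. Merged: [15, 19, 25, 27, 29, 29]
Compare 31 vs 30: take 30 from right. Merged: [15, 19, 25, 27, 29, 29, 30]
Compare 31 vs 30: take 30 from right. Merged: [15, 19, 25, 27, 29, 29, 30, 30]
Compare 31 vs 36: take 31 from left. Merged: [15, 19, 25, 27, 29, 29, 30, 30, 31]
Compare 34 vs 36: take 34 from left. Merged: [15, 19, 25, 27, 29, 29, 30, 30, 31, 34]
Append remaining from right: [36]. Merged: [15, 19, 25, 27, 29, 29, 30, 30, 31, 34, 36]

Final merged array: [15, 19, 25, 27, 29, 29, 30, 30, 31, 34, 36]
Total comparisons: 10

The merged array is [15, 19, 25, 27, 29, 29, 30, 30, 31, 34, 36], requiring 10 comparisons. The merge step runs in O(n) time where n is the total number of elements.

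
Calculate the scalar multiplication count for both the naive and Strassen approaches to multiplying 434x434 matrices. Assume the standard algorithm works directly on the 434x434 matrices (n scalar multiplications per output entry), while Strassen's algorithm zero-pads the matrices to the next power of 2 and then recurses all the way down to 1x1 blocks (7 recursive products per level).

Matrix multiplication for 434x434 matrices:

Strassen's algorithm requires power-of-2 dimensions. Pad 434x434 to 512x512 (next power of 2).

Standard algorithm: 434^3 = 81746504 multiplications
Strassen's algorithm: 7^(log2(512)) = 7^9 = 40353607 multiplications
Savings: 81746504 - 40353607 = 41392897 multiplications

Standard: 81746504 multiplications (434^3). Strassen: 40353607 multiplications (7^9, after padding to 512x512). Strassen reduces 8 recursive multiplications to 7 at each level.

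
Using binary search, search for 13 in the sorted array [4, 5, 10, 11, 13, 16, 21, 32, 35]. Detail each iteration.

Binary search for 13 in [4, 5, 10, 11, 13, 16, 21, 32, 35]:

lo=0, hi=8, mid=4, arr[mid]=13 -> Found target at index 4!

Binary search finds 13 at index 4 after 1 comparisons. The search repeatedly halves the search space by comparing with the middle element.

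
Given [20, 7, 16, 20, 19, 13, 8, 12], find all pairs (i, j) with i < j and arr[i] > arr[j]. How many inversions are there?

Finding inversions in [20, 7, 16, 20, 19, 13, 8, 12]:

(0, 1): arr[0]=20 > arr[1]=7
(0, 2): arr[0]=20 > arr[2]=16
(0, 4): arr[0]=20 > arr[4]=19
(0, 5): arr[0]=20 > arr[5]=13
(0, 6): arr[0]=20 > arr[6]=8
(0, 7): arr[0]=20 > arr[7]=12
(2, 5): arr[2]=16 > arr[5]=13
(2, 6): arr[2]=16 > arr[6]=8
(2, 7): arr[2]=16 > arr[7]=12
(3, 4): arr[3]=20 > arr[4]=19
(3, 5): arr[3]=20 > arr[5]=13
(3, 6): arr[3]=20 > arr[6]=8
(3, 7): arr[3]=20 > arr[7]=12
(4, 5): arr[4]=19 > arr[5]=13
(4, 6): arr[4]=19 > arr[6]=8
(4, 7): arr[4]=19 > arr[7]=12
(5, 6): arr[5]=13 > arr[6]=8
(5, 7): arr[5]=13 > arr[7]=12

Total inversions: 18

The array has 18 inversion(s): (0,1), (0,2), (0,4), (0,5), (0,6), (0,7), (2,5), (2,6), (2,7), (3,4), (3,5), (3,6), (3,7), (4,5), (4,6), (4,7), (5,6), (5,7). Each pair (i,j) satisfies i < j and arr[i] > arr[j].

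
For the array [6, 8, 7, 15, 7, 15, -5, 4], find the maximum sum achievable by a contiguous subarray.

Using Kadane's algorithm on [6, 8, 7, 15, 7, 15, -5, 4]:

Scanning through the array:
Position 1 (value 8): max_ending_here = 14, max_so_far = 14
Position 2 (value 7): max_ending_here = 21, max_so_far = 21
Position 3 (value 15): max_ending_here = 36, max_so_far = 36
Position 4 (value 7): max_ending_here = 43, max_so_far = 43
Position 5 (value 15): max_ending_here = 58, max_so_far = 58
Position 6 (value -5): max_ending_here = 53, max_so_far = 58
Position 7 (value 4): max_ending_here = 57, max_so_far = 58

Maximum subarray: [6, 8, 7, 15, 7, 15]
Maximum sum: 58

The maximum subarray is [6, 8, 7, 15, 7, 15] with sum 58. This subarray runs from index 0 to index 5.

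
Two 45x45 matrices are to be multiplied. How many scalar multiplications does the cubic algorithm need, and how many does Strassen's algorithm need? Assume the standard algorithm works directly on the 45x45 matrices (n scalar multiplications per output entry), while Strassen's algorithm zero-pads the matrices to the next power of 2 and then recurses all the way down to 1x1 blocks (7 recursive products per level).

Matrix multiplication for 45x45 matrices:

Strassen's algorithm requires power-of-2 dimensions. Pad 45x45 to 64x64 (next power of 2).

Standard algorithm: 45^3 = 91125 multiplications
Strassen's algorithm: 7^(log2(64)) = 7^6 = 117649 multiplications
Difference: 91125 - 117649 = -26524 (Strassen uses MORE here due to padding overhead — for small or just-over-power-of-2 n, padding can outweigh the per-level savings)

Standard: 91125 multiplications (45^3). Strassen: 117649 multiplications (7^6, after padding to 64x64). Strassen reduces 8 recursive multiplications to 7 at each level.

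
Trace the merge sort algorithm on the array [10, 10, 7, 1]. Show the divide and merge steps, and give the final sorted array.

Merge sort trace:

Split: [10, 10, 7, 1] -> [10, 10] and [7, 1]
  Split: [10, 10] -> [10] and [10]
  Merge: [10] + [10] -> [10, 10]
  Split: [7, 1] -> [7] and [1]
  Merge: [7] + [1] -> [1, 7]
Merge: [10, 10] + [1, 7] -> [1, 7, 10, 10]

Final sorted array: [1, 7, 10, 10]

The merge sort proceeds by recursively splitting the array and merging sorted halves.
After all merges, the sorted array is [1, 7, 10, 10].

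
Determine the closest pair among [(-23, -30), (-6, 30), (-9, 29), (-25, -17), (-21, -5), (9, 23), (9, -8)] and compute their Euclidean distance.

Computing all pairwise distances among 7 points:

d((-23, -30), (-6, 30)) = 62.3618
d((-23, -30), (-9, 29)) = 60.6383
d((-23, -30), (-25, -17)) = 13.1529
d((-23, -30), (-21, -5)) = 25.0799
d((-23, -30), (9, 23)) = 61.9112
d((-23, -30), (9, -8)) = 38.833
d((-6, 30), (-9, 29)) = 3.1623 <-- minimum
d((-6, 30), (-25, -17)) = 50.6952
d((-6, 30), (-21, -5)) = 38.0789
d((-6, 30), (9, 23)) = 16.5529
d((-6, 30), (9, -8)) = 40.8534
d((-9, 29), (-25, -17)) = 48.7032
d((-9, 29), (-21, -5)) = 36.0555
d((-9, 29), (9, 23)) = 18.9737
d((-9, 29), (9, -8)) = 41.1461
d((-25, -17), (-21, -5)) = 12.6491
d((-25, -17), (9, 23)) = 52.4976
d((-25, -17), (9, -8)) = 35.171
d((-21, -5), (9, 23)) = 41.0366
d((-21, -5), (9, -8)) = 30.1496
d((9, 23), (9, -8)) = 31.0

Closest pair: (-6, 30) and (-9, 29) with distance 3.1623

The closest pair is (-6, 30) and (-9, 29) with Euclidean distance 3.1623. For 7 points, brute-force pairwise comparison is shown above. For large n, the divide-and-conquer algorithm (sort by x, recurse on halves, check the dividing strip) achieves O(n log n).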